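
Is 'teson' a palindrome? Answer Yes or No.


Forward: 'teson'
Reversed: 'noset'
They differ.

No


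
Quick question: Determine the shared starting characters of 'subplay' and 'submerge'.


Compare from the start: 3 characters match: 'sub'. Mismatch at position 4: 'p' vs 'm'.

sub


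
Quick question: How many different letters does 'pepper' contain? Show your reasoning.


Unique letters in 'pepper': {e, p, r} = 3 distinct letters.

3


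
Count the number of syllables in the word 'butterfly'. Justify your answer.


Break 'butterfly' into syllables: but-ter-fly -> but | ter | fly = 3 syllables

3 syllables


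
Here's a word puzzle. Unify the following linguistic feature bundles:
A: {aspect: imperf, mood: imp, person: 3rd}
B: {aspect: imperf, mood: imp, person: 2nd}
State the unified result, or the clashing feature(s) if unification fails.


Compare features:
aspect: A=imperf vs B=imperf -> unified: imperf
mood: A=imp vs B=imp -> unified: imp
person: A=3rd vs B=2nd -> CLASH
Clash detected on feature 'person' (3rd vs 2nd); unification fails.

CLASH on 'person' (3rd vs 2nd)


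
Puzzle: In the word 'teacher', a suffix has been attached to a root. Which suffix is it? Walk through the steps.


The word 'teacher' = 'teach' (root) + '-er' (suffix). The suffix is '-er'.

er


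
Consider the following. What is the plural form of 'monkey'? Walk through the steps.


Apply rule: Add -s. 'monkey' becomes 'monkeys'.

monkeys


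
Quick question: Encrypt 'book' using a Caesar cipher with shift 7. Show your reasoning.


Shift each letter by 7: b -> i, o -> v, o -> v, k -> r. Result: 'ivvr'.

ivvr


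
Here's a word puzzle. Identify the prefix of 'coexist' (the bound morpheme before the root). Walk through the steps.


The word 'coexist' = 'co' (prefix) + 'exist' (root). The prefix is 'co'.

co


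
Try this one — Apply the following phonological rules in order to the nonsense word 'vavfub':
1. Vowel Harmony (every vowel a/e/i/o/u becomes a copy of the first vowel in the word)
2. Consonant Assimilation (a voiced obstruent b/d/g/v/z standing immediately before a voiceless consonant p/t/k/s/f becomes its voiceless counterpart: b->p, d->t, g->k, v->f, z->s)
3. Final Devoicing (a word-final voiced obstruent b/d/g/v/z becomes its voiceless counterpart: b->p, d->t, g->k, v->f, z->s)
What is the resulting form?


Starting form: 'vavfub'
Rule 1: Vowel Harmony: all vowels become 'a' (matching first vowel). 'vavfub' -> 'vavfab'
Rule 2: Consonant Assimilation: voiced obstruent before voiceless consonant becomes voiceless ('vf' -> 'ff'). 'vavfab' -> 'vaffab'
Rule 3: Final Devoicing: word-final voiced obstruent 'b' becomes voiceless 'p'. 'vaffab' -> 'vaffap'
Final form: 'vaffap'

vaffap


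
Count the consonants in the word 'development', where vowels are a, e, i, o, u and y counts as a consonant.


Consonants in 'development': d, v, l, p, m, n, t = 7 consonants.

7


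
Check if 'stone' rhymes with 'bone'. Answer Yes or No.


Rime (stressed vowel + following sounds) of 'stone': -one = /oʊn/
Rime of 'bone': -one = /oʊn/
/oʊn/ and /oʊn/ are the same ending sound, so the words rhyme.

Yes


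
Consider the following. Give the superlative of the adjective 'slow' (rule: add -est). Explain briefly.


Apply superlative formation (add -est): 'slow' -> 'slowest'.

slowest


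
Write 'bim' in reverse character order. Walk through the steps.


Reverse 'bim' character by character: 'mib'.

mib


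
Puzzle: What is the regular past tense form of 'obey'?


Apply rule: Add -ed. 'obey' becomes 'obeyed'.

obeyed


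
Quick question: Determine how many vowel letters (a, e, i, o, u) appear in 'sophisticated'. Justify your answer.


Vowels in 'sophisticated': o, i, i, a, e = 5 vowels.

5


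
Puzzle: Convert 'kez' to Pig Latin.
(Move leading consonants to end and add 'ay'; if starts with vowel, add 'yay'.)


'kez': move consonant cluster 'k' to end and add 'ay': 'ezkay'.

ezkay


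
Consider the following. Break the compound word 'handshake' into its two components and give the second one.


Split 'handshake' into 'hand' + 'shake'. The second part is 'shake'.

shake


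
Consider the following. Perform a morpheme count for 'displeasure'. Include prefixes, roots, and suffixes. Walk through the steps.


Decomposition: dis- (prefix) + please (root) + -ure (suffix) = 3 morpheme(s)

3 morphemes


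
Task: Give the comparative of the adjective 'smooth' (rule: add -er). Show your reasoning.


Apply comparative formation (add -er): 'smooth' -> 'smoother'.

smoother


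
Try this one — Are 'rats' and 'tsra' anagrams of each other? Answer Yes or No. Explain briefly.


Sorted letters of 'rats': 'arst'
Sorted letters of 'tsra': 'arst'
They match.

Yes


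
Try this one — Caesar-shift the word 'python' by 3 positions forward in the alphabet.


Shift each letter by 3: p -> s, y -> b, t -> w, h -> k, o -> r, n -> q. Result: 'sbwkrq'.

sbwkrq


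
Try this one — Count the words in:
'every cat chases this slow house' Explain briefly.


Split into words: every | cat | chases | this | slow | house = 6 words.

6


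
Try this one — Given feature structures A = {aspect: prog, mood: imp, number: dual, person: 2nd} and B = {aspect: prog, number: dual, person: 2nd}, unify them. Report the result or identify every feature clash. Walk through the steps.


Compare features:
aspect: A=prog vs B=prog -> unified: prog
mood: A=imp vs B=_ -> unified: imp
number: A=dual vs B=dual -> unified: dual
person: A=2nd vs B=2nd -> unified: 2nd
No clashes found.

Unified: {aspect: prog, mood: imp, number: dual, person: 2nd}


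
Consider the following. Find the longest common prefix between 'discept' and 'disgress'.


Compare from the start: 3 characters match: 'dis'. Mismatch at position 4: 'c' vs 'g'.

dis


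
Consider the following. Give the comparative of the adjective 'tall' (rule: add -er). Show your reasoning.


Apply comparative formation (add -er): 'tall' -> 'taller'.

taller


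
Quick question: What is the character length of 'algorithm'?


Spell out 'algorithm' and number each letter: a(1), l(2), g(3), o(4), r(5), i(6), t(7), h(8), m(9). Total: 9 letters.

9


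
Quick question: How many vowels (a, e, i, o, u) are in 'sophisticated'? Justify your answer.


Vowels in 'sophisticated': o, i, i, a, e = 5 vowels.

5


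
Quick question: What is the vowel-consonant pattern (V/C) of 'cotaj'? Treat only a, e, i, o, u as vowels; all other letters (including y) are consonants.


Letter mapping: c = C, o = V, t = C, a = V, j = C.

CVCVC


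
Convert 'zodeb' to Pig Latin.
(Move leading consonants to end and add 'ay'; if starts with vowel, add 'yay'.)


'zodeb': move consonant cluster 'z' to end and add 'ay': 'odebzay'.

odebzay


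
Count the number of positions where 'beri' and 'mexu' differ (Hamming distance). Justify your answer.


Alignment:
Position 1: 'b' vs 'm' = DIFFER
Position 2: 'e' vs 'e' = match
Position 3: 'r' vs 'x' = DIFFER
Position 4: 'i' vs 'u' = DIFFER
Total differences: 3

3


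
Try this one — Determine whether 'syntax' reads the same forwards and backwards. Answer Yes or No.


Forward: 'syntax'
Reversed: 'xatnys'
They differ.

No


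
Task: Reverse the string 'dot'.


Reverse 'dot' character by character: 'tod'.

tod


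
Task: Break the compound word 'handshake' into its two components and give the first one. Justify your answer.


Split 'handshake' into 'hand' + 'shake'. The first part is 'hand'.

hand


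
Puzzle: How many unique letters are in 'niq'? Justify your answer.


Unique letters in 'niq': {i, n, q} = 3 distinct letters.

3


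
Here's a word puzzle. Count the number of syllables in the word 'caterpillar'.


Break 'caterpillar' into syllables: cat-er-pil-lar -> cat | er | pil | lar = 4 syllables

4 syllables


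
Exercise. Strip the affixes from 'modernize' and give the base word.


Remove suffix '-ize' from 'modernize' to get root 'modern'.

modern


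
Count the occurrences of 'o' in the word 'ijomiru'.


Letter 'o' in 'ijomiru': found at position(s) 3 = 1 occurrence(s).

1


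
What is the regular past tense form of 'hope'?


Apply rule: Add -d (word ends in -e). 'hope' becomes 'hoped'.

hoped


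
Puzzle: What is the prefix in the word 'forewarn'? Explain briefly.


The word 'forewarn' = 'fore' (prefix) + 'warn' (root). The prefix is 'fore'.

fore


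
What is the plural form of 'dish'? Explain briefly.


Apply rule: Add -es (sibilant/fricative ending). 'dish' becomes 'dishes'.

dishes


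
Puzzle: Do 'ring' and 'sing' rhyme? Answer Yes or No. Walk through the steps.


Rime (stressed vowel + following sounds) of 'ring': -ing = /ɪŋ/
Rime of 'sing': -ing = /ɪŋ/
/ɪŋ/ and /ɪŋ/ are the same ending sound, so the words rhyme.

Yes


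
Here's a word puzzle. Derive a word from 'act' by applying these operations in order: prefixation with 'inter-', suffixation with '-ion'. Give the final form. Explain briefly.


Step 1: Add prefix 'inter-' to 'act' = 'interact'
Step 2: Add suffix '-ion' to 'interact' = 'interaction'

interaction


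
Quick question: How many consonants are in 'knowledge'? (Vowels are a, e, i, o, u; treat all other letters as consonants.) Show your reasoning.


Consonants in 'knowledge': k, n, w, l, d, g = 6 consonants.

6


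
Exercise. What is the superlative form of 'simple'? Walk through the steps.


Apply superlative formation (ends in e: add -st): 'simple' -> 'simplest'.

simplest


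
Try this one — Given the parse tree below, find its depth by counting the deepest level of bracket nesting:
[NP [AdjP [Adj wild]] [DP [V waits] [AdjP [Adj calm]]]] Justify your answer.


Count bracket nesting levels:
'[' at pos 0: depth = 1
'[' at pos 4: depth = 2
'[' at pos 10: depth = 3
'[' at pos 22: depth = 2
'[' at pos 26: depth = 3
'[' at pos 36: depth = 3
'[' at pos 42: depth = 4
Maximum depth reached: 4

4


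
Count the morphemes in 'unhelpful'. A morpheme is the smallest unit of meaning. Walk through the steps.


Decomposition: un- (prefix) + help (root) + -ful (suffix) = 3 morpheme(s)

3 morphemes


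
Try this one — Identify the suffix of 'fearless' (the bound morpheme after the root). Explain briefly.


The word 'fearless' = 'fear' (root) + '-less' (suffix). The suffix is '-less'.

less


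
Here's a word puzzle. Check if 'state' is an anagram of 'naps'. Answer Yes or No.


Sorted letters of 'state': 'aestt'
Sorted letters of 'naps': 'anps'
They do not match.

No


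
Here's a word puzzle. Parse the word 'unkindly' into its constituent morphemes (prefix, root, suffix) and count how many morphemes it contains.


Step 1: Identify prefix: 'un' (meaning: not/reverse)
Step 2: Identify root: 'kind'
Step 3: Identify suffix(es): 'ly'
Decomposition: un- (prefix: not/reverse) + kind (root) + -ly (suffix: in manner of)
Total morphemes: 3

3 morphemes (un- (prefix: not/reverse) + kind (root) + -ly (suffix: in manner of))


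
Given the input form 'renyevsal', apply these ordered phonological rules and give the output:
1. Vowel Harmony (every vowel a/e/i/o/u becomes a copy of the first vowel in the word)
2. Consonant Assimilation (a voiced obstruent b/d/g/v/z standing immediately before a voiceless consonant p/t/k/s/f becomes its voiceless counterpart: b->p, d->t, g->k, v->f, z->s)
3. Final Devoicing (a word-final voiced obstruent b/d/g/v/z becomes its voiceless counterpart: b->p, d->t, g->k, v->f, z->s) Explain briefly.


Starting form: 'renyevsal'
Rule 1: Vowel Harmony: all vowels become 'e' (matching first vowel). 'renyevsal' -> 'renyevsel'
Rule 2: Consonant Assimilation: voiced obstruent before voiceless consonant becomes voiceless ('vs' -> 'fs'). 'renyevsel' -> 'renyefsel'
Rule 3: Final Devoicing: final consonant 'l' is not one of the voiced obstruents b/d/g/v/z. No change.
Final form: 'renyefsel'

renyefsel


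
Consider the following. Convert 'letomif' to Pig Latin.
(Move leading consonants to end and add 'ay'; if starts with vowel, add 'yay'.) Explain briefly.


'letomif': move consonant cluster 'l' to end and add 'ay': 'etomiflay'.

etomiflay


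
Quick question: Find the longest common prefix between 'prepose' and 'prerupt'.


Compare from the start: 3 characters match: 'pre'. Mismatch at position 4: 'p' vs 'r'.

pre


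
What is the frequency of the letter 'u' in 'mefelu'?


Letter 'u' in 'mefelu': found at position(s) 6 = 1 occurrence(s).

1


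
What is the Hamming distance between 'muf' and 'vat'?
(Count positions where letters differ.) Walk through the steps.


Alignment:
Position 1: 'm' vs 'v' = DIFFER
Position 2: 'u' vs 'a' = DIFFER
Position 3: 'f' vs 't' = DIFFER
Total differences: 3

3


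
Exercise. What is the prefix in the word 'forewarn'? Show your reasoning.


The word 'forewarn' = 'fore' (prefix) + 'warn' (root). The prefix is 'fore'.

fore


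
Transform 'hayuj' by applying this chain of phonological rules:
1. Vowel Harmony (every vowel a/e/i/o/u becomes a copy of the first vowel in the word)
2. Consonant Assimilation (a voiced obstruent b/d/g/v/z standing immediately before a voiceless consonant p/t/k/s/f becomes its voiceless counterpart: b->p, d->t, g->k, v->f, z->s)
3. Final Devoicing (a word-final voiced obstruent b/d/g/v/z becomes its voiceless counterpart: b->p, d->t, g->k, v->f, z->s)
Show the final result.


Starting form: 'hayuj'
Rule 1: Vowel Harmony: all vowels become 'a' (matching first vowel). 'hayuj' -> 'hayaj'
Rule 2: Consonant Assimilation: no voiced obstruent (b/d/g/v/z) stands immediately before a voiceless consonant (p/t/k/s/f). No change.
Rule 3: Final Devoicing: final consonant 'j' is not one of the voiced obstruents b/d/g/v/z. No change.
Final form: 'hayaj'

hayaj


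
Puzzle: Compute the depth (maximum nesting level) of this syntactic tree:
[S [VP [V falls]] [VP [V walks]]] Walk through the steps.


Count bracket nesting levels:
'[' at pos 0: depth = 1
'[' at pos 3: depth = 2
'[' at pos 7: depth = 3
'[' at pos 18: depth = 2
'[' at pos 22: depth = 3
Maximum depth reached: 3

3


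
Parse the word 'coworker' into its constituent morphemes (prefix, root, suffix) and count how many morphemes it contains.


Step 1: Identify prefix: 'co' (meaning: together)
Step 2: Identify root: 'work'
Step 3: Identify suffix(es): 'er'
Decomposition: co- (prefix: together) + work (root) + -er (suffix: one who)
Total morphemes: 3

3 morphemes (co- (prefix: together) + work (root) + -er (suffix: one who))


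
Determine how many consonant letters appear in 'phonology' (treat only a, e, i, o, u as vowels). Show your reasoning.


Consonants in 'phonology': p, h, n, l, g, y = 6 consonants.

6


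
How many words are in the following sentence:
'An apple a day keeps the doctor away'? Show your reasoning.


Split into words: An | apple | a | day | keeps | the | doctor | away = 8 words.

8


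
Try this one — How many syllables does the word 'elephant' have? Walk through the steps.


Break 'elephant' into syllables: el-e-phant -> el | e | phant = 3 syllables

3 syllables


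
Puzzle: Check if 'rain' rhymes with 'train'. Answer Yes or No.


Rime (stressed vowel + following sounds) of 'rain': -ain = /eɪn/
Rime of 'train': -ain = /eɪn/
/eɪn/ and /eɪn/ are the same ending sound, so the words rhyme.

Yes


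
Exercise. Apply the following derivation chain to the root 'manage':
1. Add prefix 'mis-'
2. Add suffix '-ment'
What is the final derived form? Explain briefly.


Step 1: Add prefix 'mis-' to 'manage' = 'mismanage'
Step 2: Add suffix '-ment' to 'mismanage' = 'mismanagement'

mismanagement


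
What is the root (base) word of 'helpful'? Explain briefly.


Remove suffix '-ful' from 'helpful' to get root 'help'.

help


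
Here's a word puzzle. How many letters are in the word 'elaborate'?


Spell out 'elaborate' and number each letter: e(1), l(2), a(3), b(4), o(5), r(6), a(7), t(8), e(9). Total: 9 letters.

9


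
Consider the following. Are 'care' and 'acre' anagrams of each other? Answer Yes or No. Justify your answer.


Sorted letters of 'care': 'acer'
Sorted letters of 'acre': 'acer'
They match.

Yes


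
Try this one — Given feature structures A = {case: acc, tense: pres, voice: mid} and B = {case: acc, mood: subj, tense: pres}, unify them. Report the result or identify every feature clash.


Compare features:
case: A=acc vs B=acc -> unified: acc
mood: A=_ vs B=subj -> unified: subj
tense: A=pres vs B=pres -> unified: pres
voice: A=mid vs B=_ -> unified: mid
No clashes found.

Unified: {case: acc, mood: subj, tense: pres, voice: mid}


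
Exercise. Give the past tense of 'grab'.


Apply rule: Double final consonant and add -ed. 'grab' becomes 'grabbed'.

grabbed


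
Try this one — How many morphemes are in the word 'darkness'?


Decomposition: dark (root) + -ness (suffix) = 2 morpheme(s)

2 morphemes


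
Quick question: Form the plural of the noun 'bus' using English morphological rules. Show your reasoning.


Apply rule: Add -es (sibilant/fricative ending). 'bus' becomes 'buses'.

buses


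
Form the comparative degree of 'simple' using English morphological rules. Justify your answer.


Apply comparative formation (ends in e: add -r): 'simple' -> 'simpler'.

simpler


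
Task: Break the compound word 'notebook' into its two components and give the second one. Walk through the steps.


Split 'notebook' into 'note' + 'book'. The second part is 'book'.

book


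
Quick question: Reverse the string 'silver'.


Reverse 'silver' character by character: 'revlis'.

revlis


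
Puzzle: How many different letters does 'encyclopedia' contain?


Unique letters in 'encyclopedia': {a, c, d, e, i, l, n, o, p, y} = 10 distinct letters.

10


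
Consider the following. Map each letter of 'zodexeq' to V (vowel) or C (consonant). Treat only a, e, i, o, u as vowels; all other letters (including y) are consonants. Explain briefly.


Letter mapping: z = C, o = V, d = C, e = V, x = C, e = V, q = C.

CVCVCVC


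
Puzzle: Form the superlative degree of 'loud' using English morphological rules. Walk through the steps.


Apply superlative formation (add -est): 'loud' -> 'loudest'.

loudest


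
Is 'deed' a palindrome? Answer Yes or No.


Forward: 'deed'
Reversed: 'deed'
They are identical.

Yes


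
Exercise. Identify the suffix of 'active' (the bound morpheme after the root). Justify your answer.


The word 'active' = 'act' (root) + '-ive' (suffix). The suffix is '-ive'.

ive


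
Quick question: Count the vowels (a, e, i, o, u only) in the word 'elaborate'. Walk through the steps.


Vowels in 'elaborate': e, a, o, a, e = 5 vowels.

5


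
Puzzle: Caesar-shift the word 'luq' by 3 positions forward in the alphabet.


Shift each letter by 3: l -> o, u -> x, q -> t. Result: 'oxt'.

oxt


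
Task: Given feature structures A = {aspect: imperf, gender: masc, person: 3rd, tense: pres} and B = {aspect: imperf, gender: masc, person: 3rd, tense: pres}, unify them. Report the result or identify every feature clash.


Compare features:
aspect: A=imperf vs B=imperf -> unified: imperf
gender: A=masc vs B=masc -> unified: masc
person: A=3rd vs B=3rd -> unified: 3rd
tense: A=pres vs B=pres -> unified: pres
No clashes found.

Unified: {aspect: imperf, gender: masc, person: 3rd, tense: pres}


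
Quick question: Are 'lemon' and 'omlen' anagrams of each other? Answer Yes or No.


Sorted letters of 'lemon': 'elmno'
Sorted letters of 'omlen': 'elmno'
They match.

Yes


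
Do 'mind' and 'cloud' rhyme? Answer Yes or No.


Rime (stressed vowel + following sounds) of 'mind': -ind = /aɪnd/
Rime of 'cloud': -oud = /aʊd/
/aɪnd/ and /aʊd/ are different ending sounds, so the words do not rhyme.

No


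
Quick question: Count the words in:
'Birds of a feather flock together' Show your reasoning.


Split into words: Birds | of | a | feather | flock | together = 6 words.

6


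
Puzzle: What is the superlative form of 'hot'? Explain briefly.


Apply superlative formation (double final consonant, add -est): 'hot' -> 'hottest'.

hottest


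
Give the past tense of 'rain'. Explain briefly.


Apply rule: Add -ed. 'rain' becomes 'rained'.

rained


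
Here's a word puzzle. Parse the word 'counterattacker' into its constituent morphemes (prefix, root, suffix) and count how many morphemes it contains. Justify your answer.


Step 1: Identify prefix: 'counter' (meaning: against)
Step 2: Identify root: 'attack'
Step 3: Identify suffix(es): 'er'
Decomposition: counter- (prefix: against) + attack (root) + -er (suffix: one who)
Total morphemes: 3

3 morphemes (counter- (prefix: against) + attack (root) + -er (suffix: one who))


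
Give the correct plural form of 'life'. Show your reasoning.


Apply rule: Change -fe to -ves. 'life' becomes 'lives'.

lives


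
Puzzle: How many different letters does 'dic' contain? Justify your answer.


Unique letters in 'dic': {c, d, i} = 3 distinct letters.

3


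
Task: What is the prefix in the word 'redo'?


The word 'redo' = 're' (prefix) + 'do' (root). The prefix is 're'.

re


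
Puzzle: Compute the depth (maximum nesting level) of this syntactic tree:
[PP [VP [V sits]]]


Count bracket nesting levels:
'[' at pos 0: depth = 1
'[' at pos 4: depth = 2
'[' at pos 8: depth = 3
Maximum depth reached: 3

3


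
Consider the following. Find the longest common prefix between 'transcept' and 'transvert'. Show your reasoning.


Compare from the start: 5 characters match: 'trans'. Mismatch at position 6: 'c' vs 'v'.

trans


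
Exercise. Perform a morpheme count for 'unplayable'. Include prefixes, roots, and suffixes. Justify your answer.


Decomposition: un- (prefix) + play (root) + -able (suffix) = 3 morpheme(s)

3 morphemes


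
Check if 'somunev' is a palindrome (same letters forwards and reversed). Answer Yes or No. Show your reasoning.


Forward: 'somunev'
Reversed: 'venumos'
They differ.

No


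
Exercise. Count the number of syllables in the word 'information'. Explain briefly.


Break 'information' into syllables: in-for-ma-tion -> in | for | ma | tion = 4 syllables

4 syllables


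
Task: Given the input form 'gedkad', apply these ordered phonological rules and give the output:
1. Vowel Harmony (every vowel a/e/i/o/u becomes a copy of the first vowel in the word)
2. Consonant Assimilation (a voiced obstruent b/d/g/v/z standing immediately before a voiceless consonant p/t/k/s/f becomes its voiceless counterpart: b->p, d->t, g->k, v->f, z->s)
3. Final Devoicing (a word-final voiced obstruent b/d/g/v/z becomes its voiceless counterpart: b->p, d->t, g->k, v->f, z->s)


Starting form: 'gedkad'
Rule 1: Vowel Harmony: all vowels become 'e' (matching first vowel). 'gedkad' -> 'gedked'
Rule 2: Consonant Assimilation: voiced obstruent before voiceless consonant becomes voiceless ('dk' -> 'tk'). 'gedked' -> 'getked'
Rule 3: Final Devoicing: word-final voiced obstruent 'd' becomes voiceless 't'. 'getked' -> 'getket'
Final form: 'getket'

getket


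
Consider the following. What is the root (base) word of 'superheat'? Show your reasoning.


Remove prefix 'super' from 'superheat' to get root 'heat'.

heat


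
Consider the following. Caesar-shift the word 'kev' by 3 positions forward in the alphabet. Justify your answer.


Shift each letter by 3: k -> n, e -> h, v -> y. Result: 'nhy'.

nhy


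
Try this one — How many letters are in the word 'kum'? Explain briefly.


Spell out 'kum' and number each letter: k(1), u(2), m(3). Total: 3 letters.

3


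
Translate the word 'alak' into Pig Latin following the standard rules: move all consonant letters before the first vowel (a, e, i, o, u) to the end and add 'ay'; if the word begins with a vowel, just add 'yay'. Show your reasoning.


'alak' starts with a vowel, so add 'yay': 'alakyay'.

alakyay


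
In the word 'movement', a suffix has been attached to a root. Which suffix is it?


The word 'movement' = 'move' (root) + '-ment' (suffix). The suffix is '-ment'.

ment


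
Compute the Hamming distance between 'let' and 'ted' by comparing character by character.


Alignment:
Position 1: 'l' vs 't' = DIFFER
Position 2: 'e' vs 'e' = match
Position 3: 't' vs 'd' = DIFFER
Total differences: 2

2


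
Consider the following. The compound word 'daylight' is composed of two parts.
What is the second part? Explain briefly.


Split 'daylight' into 'day' + 'light'. The second part is 'light'.

light


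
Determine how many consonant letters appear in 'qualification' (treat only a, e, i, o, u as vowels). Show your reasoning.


Consonants in 'qualification': q, l, f, c, t, n = 6 consonants.

6


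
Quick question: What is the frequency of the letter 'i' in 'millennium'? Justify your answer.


Letter 'i' in 'millennium': found at position(s) 2, 8 = 2 occurrence(s).

2


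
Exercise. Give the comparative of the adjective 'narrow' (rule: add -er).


Apply comparative formation (add -er): 'narrow' -> 'narrower'.

narrower


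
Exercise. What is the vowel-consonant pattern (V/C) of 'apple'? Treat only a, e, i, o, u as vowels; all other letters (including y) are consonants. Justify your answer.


Letter mapping: a = V, p = C, p = C, l = C, e = V.

VCCCV


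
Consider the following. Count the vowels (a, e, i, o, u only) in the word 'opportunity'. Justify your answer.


Vowels in 'opportunity': o, o, u, i = 4 vowels.

4


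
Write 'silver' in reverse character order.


Reverse 'silver' character by character: 'revlis'.

revlis


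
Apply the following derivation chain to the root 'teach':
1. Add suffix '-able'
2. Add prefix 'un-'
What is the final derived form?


Step 1: Add suffix '-able' to 'teach' = 'teachable'
Step 2: Add prefix 'un-' to 'teachable' = 'unteachable'

unteachable


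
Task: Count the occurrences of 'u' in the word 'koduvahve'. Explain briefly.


Letter 'u' in 'koduvahve': found at position(s) 4 = 1 occurrence(s).

1


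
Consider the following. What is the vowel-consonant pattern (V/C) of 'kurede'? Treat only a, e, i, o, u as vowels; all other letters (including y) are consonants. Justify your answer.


Letter mapping: k = C, u = V, r = C, e = V, d = C, e = V.

CVCVCV


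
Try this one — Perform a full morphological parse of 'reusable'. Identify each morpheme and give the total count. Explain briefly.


Step 1: Identify prefix: 're' (meaning: again)
Step 2: Identify root: 'use'
Step 3: Identify suffix(es): 'able'
Decomposition: re- (prefix: again) + use (root) + -able (suffix: capable of)
Total morphemes: 3

3 morphemes (re- (prefix: again) + use (root) + -able (suffix: capable of))


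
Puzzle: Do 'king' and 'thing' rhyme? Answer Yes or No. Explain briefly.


Rime (stressed vowel + following sounds) of 'king': -ing = /ɪŋ/
Rime of 'thing': -ing = /ɪŋ/
/ɪŋ/ and /ɪŋ/ are the same ending sound, so the words rhyme.

Yes


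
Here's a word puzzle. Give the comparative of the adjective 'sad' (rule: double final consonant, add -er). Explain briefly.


Apply comparative formation (double final consonant, add -er): 'sad' -> 'sadder'.

sadder


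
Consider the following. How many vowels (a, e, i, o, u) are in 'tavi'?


Vowels in 'tavi': a, i = 2 vowels.

2


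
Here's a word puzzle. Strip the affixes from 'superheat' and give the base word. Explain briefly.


Remove prefix 'super' from 'superheat' to get root 'heat'.

heat


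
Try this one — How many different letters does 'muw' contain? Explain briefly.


Unique letters in 'muw': {m, u, w} = 3 distinct letters.

3


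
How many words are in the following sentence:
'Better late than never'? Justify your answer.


Split into words: Better | late | than | never = 4 words.

4


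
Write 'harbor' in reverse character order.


Reverse 'harbor' character by character: 'robrah'.

robrah


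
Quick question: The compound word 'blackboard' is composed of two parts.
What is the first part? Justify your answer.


Split 'blackboard' into 'black' + 'board'. The first part is 'black'.

black


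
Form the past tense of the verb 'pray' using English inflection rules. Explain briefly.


Apply rule: Add -ed. 'pray' becomes 'prayed'.

prayed


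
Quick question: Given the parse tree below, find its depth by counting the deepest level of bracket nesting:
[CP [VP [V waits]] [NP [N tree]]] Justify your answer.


Count bracket nesting levels:
'[' at pos 0: depth = 1
'[' at pos 4: depth = 2
'[' at pos 8: depth = 3
'[' at pos 19: depth = 2
'[' at pos 23: depth = 3
Maximum depth reached: 3

3


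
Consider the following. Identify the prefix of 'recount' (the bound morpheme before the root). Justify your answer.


The word 'recount' = 're' (prefix) + 'count' (root). The prefix is 're'.

re


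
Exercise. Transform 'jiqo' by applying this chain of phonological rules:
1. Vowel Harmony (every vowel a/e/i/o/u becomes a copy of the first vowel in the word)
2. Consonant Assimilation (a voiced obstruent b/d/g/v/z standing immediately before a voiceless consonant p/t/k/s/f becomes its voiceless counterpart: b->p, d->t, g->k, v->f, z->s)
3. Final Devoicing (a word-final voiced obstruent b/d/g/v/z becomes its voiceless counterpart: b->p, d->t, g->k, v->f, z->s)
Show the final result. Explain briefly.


Starting form: 'jiqo'
Rule 1: Vowel Harmony: all vowels become 'i' (matching first vowel). 'jiqo' -> 'jiqi'
Rule 2: Consonant Assimilation: no voiced obstruent (b/d/g/v/z) stands immediately before a voiceless consonant (p/t/k/s/f). No change.
Rule 3: Final Devoicing: the word ends in the vowel 'i', not a consonant. No change.
Final form: 'jiqi'

jiqi


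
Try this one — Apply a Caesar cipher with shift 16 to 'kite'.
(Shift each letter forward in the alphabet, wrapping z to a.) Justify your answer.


Shift each letter by 16: k -> a, i -> y, t -> j, e -> u. Result: 'ayju'.

ayju


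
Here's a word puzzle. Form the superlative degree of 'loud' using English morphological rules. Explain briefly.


Apply superlative formation (add -est): 'loud' -> 'loudest'.

loudest


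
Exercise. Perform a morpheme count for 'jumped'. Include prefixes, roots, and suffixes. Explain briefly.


Decomposition: jump (root) + -ed (suffix) = 2 morpheme(s)

2 morphemes


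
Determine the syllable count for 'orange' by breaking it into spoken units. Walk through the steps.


Break 'orange' into syllables: or-ange -> or | ange = 2 syllables

2 syllables


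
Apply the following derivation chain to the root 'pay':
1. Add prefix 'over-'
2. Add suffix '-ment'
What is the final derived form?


Step 1: Add prefix 'over-' to 'pay' = 'overpay'
Step 2: Add suffix '-ment' to 'overpay' = 'overpayment'

overpayment


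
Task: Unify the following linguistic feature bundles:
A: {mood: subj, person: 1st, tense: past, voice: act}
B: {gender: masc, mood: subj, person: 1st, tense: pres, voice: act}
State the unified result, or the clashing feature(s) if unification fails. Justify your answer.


Compare features:
gender: A=_ vs B=masc -> unified: masc
mood: A=subj vs B=subj -> unified: subj
person: A=1st vs B=1st -> unified: 1st
tense: A=past vs B=pres -> CLASH
voice: A=act vs B=act -> unified: act
Clash detected on feature 'tense' (past vs pres); unification fails.

CLASH on 'tense' (past vs pres)


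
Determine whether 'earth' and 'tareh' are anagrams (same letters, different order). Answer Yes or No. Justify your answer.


Sorted letters of 'earth': 'aehrt'
Sorted letters of 'tareh': 'aehrt'
They match.

Yes


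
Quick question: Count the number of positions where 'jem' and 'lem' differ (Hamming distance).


Alignment:
Position 1: 'j' vs 'l' = DIFFER
Position 2: 'e' vs 'e' = match
Position 3: 'm' vs 'm' = match
Total differences: 1

1


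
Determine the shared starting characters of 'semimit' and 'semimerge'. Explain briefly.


Compare from the start: 5 characters match: 'semim'. Mismatch at position 6: 'i' vs 'e'.

semim


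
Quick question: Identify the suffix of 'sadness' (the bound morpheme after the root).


The word 'sadness' = 'sad' (root) + '-ness' (suffix). The suffix is '-ness'.

ness


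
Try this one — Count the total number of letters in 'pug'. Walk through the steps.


Spell out 'pug' and number each letter: p(1), u(2), g(3). Total: 3 letters.

3


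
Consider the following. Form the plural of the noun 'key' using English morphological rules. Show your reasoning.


Apply rule: Add -s. 'key' becomes 'keys'.

keys


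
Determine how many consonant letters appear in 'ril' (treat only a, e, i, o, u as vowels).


Consonants in 'ril': r, l = 2 consonants.

2


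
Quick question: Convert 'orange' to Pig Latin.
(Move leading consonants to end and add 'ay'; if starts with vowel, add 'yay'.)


'orange' starts with a vowel, so add 'yay': 'orangeyay'.

orangeyay


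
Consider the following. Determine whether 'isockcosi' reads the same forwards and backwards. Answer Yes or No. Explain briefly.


Forward: 'isockcosi'
Reversed: 'isockcosi'
They are identical.

Yes


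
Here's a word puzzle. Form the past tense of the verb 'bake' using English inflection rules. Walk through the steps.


Apply rule: Add -d (word ends in -e). 'bake' becomes 'baked'.

baked


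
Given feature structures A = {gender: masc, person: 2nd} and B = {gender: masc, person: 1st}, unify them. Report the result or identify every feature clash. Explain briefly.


Compare features:
gender: A=masc vs B=masc -> unified: masc
person: A=2nd vs B=1st -> CLASH
Clash detected on feature 'person' (2nd vs 1st); unification fails.

CLASH on 'person' (2nd vs 1st)


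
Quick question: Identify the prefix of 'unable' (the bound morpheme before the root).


The word 'unable' = 'un' (prefix) + 'able' (root). The prefix is 'un'.

un


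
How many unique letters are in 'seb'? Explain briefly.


Unique letters in 'seb': {b, e, s} = 3 distinct letters.

3


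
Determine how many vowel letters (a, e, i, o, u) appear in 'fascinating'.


Vowels in 'fascinating': a, i, a, i = 4 vowels.

4


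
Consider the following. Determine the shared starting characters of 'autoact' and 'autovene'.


Compare from the start: 4 characters match: 'auto'. Mismatch at position 5: 'a' vs 'v'.

auto


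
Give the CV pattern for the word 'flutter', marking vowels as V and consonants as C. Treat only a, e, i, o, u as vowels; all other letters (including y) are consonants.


Letter mapping: f = C, l = C, u = V, t = C, t = C, e = V, r = C.

CCVCCVC


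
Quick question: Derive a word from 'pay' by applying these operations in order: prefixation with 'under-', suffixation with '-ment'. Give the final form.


Step 1: Add prefix 'under-' to 'pay' = 'underpay'
Step 2: Add suffix '-ment' to 'underpay' = 'underpayment'

underpayment


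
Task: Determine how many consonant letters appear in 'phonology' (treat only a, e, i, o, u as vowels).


Consonants in 'phonology': p, h, n, l, g, y = 6 consonants.

6


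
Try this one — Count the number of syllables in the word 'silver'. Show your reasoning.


Break 'silver' into syllables: sil-ver -> sil | ver = 2 syllables

2 syllables


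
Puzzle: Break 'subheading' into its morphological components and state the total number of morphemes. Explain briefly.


Step 1: Identify prefix: 'sub' (meaning: below)
Step 2: Identify root: 'head'
Step 3: Identify suffix(es): 'ing'
Decomposition: sub- (prefix: below) + head (root) + -ing (suffix: ongoing/result)
Total morphemes: 3

3 morphemes (sub- (prefix: below) + head (root) + -ing (suffix: ongoing/result))


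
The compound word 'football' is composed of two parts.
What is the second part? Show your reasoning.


Split 'football' into 'foot' + 'ball'. The second part is 'ball'.

ball


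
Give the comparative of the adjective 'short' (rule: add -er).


Apply comparative formation (add -er): 'short' -> 'shorter'.

shorter


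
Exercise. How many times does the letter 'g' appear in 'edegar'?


Letter 'g' in 'edegar': found at position(s) 4 = 1 occurrence(s).

1


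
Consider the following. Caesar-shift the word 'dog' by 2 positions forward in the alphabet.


Shift each letter by 2: d -> f, o -> q, g -> i. Result: 'fqi'.

fqi


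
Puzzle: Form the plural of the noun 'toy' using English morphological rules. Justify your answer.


Apply rule: Add -s. 'toy' becomes 'toys'.

toys


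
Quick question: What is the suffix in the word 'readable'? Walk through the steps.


The word 'readable' = 'read' (root) + '-able' (suffix). The suffix is '-able'.

able


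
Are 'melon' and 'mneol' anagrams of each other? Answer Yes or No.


Sorted letters of 'melon': 'elmno'
Sorted letters of 'mneol': 'elmno'
They match.

Yes


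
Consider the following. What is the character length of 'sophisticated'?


Spell out 'sophisticated' and number each letter: s(1), o(2), p(3), h(4), i(5), s(6), t(7), i(8), c(9), a(10), t(11), e(12), d(13). Total: 13 letters.

13


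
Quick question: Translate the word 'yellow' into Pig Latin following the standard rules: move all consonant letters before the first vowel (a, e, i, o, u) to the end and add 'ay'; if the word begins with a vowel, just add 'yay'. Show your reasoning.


'yellow': move consonant cluster 'y' to end and add 'ay': 'ellowyay'.

ellowyay


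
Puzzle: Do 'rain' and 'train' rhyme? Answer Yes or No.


Rime (stressed vowel + following sounds) of 'rain': -ain = /eɪn/
Rime of 'train': -ain = /eɪn/
/eɪn/ and /eɪn/ are the same ending sound, so the words rhyme.

Yes


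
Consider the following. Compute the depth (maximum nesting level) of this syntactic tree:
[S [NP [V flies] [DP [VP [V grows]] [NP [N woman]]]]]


Count bracket nesting levels:
'[' at pos 0: depth = 1
'[' at pos 3: depth = 2
'[' at pos 7: depth = 3
'[' at pos 17: depth = 3
'[' at pos 21: depth = 4
'[' at pos 25: depth = 5
'[' at pos 36: depth = 4
'[' at pos 40: depth = 5
Maximum depth reached: 5

5


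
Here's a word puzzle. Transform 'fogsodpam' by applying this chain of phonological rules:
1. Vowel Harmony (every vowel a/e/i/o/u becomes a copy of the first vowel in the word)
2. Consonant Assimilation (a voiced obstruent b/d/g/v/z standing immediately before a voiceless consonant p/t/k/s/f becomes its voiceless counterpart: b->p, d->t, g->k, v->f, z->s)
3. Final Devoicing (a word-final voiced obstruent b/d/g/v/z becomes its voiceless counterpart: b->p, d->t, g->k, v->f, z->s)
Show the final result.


Starting form: 'fogsodpam'
Rule 1: Vowel Harmony: all vowels become 'o' (matching first vowel). 'fogsodpam' -> 'fogsodpom'
Rule 2: Consonant Assimilation: voiced obstruent before voiceless consonant becomes voiceless ('gs' -> 'ks', 'dp' -> 'tp'). 'fogsodpom' -> 'foksotpom'
Rule 3: Final Devoicing: final consonant 'm' is not one of the voiced obstruents b/d/g/v/z. No change.
Final form: 'foksotpom'

foksotpom


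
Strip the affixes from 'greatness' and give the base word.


Remove suffix '-ness' from 'greatness' to get root 'great'.

great


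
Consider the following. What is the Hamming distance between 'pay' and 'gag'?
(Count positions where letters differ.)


Alignment:
Position 1: 'p' vs 'g' = DIFFER
Position 2: 'a' vs 'a' = match
Position 3: 'y' vs 'g' = DIFFER
Total differences: 2

2


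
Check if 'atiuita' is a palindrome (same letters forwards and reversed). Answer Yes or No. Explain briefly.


Forward: 'atiuita'
Reversed: 'atiuita'
They are identical.

Yes


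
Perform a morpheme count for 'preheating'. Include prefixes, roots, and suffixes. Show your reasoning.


Decomposition: pre- (prefix) + heat (root) + -ing (suffix) = 3 morpheme(s)

3 morphemes
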